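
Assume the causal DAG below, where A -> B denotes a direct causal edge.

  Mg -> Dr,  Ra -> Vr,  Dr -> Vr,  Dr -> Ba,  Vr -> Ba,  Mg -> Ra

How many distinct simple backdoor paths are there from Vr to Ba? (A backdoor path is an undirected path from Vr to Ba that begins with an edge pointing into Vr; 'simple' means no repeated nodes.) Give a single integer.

2

A backdoor path from Vr to Ba is any simple undirected path whose first edge points into Vr (i.e. leaves Vr via a parent).
Parents of Vr: {Dr, Ra}.
Enumerating:
  P1: Vr <- Ra <- Mg -> Dr -> Ba
  P2: Vr <- Dr -> Ba
That exhausts the simple backdoor paths. Count: 2.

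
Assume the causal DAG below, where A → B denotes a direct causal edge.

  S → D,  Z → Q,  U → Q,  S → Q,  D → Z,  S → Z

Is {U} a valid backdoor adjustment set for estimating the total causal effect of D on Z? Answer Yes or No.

Backdoor paths from D to Z (paths whose first edge points into D):
  P1: D <- S -> Z
  P2: D <- S -> Q <- Z
Condition 1 (no descendant of D in the set): holds — descendants of D are {Q, Z}; none are in {U}.
Condition 2 (every backdoor path blocked by {U}):
  P1: open — no interior node is in the conditioning set.
  P2: blocked at collider Q (neither it nor any descendant is in the conditioning set).
{U} does not satisfy the backdoor criterion.

No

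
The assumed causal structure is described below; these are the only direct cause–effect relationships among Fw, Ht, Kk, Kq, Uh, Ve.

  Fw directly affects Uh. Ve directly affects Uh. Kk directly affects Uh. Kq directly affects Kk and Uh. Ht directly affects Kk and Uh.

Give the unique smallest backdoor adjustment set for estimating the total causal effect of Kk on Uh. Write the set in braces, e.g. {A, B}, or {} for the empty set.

Variables eligible for adjustment (non-descendants of Kk, excluding Kk and Uh): {Fw, Ht, Kq, Ve}.
Backdoor paths from Kk to Uh:
  P1: Kk <- Ht -> Uh
  P2: Kk <- Kq -> Uh
The empty set is not sufficient: P1 (Kk <- Ht -> Uh) has no collider blocking it and no conditioned non-collider, so it is open.
Try {Ht, Kq}:
  P1: blocked at fork node Ht ∈ conditioning set.
  P2: blocked at fork node Kq ∈ conditioning set.
{Ht, Kq} contains no descendant of Kk and blocks every backdoor path.
Every element of {Ht, Kq} is needed (dropping Ht leaves P1 open; dropping Kq leaves P2 open), so no proper subset is valid.
Among all size-2 subsets of the eligible variables, only {Ht, Kq} blocks every backdoor path, so it is the unique smallest valid adjustment set.

{Ht, Kq}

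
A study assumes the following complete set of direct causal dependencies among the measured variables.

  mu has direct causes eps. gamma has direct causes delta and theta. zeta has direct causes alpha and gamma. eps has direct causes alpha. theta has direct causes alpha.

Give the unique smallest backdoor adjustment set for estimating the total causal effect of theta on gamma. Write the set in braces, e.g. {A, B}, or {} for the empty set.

{}

Variables eligible for adjustment (non-descendants of theta, excluding theta and gamma): {alpha, delta, eps, mu}.
Backdoor paths from theta to gamma:
  P1: theta <- alpha -> zeta <- gamma
Each backdoor path contains an unconditioned collider, so every path is already blocked with the empty conditioning set:
  P1: blocked at collider zeta (neither it nor any descendant is in the conditioning set).
The empty set is therefore the unique smallest valid set.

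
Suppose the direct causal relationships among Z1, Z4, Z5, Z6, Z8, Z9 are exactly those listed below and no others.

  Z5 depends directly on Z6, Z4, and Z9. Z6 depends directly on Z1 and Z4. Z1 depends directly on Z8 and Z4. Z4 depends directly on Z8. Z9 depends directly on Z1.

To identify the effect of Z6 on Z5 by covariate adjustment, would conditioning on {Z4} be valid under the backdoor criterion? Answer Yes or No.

Backdoor paths from Z6 to Z5 (paths whose first edge points into Z6):
  P1: Z6 <- Z4 <- Z8 -> Z1 -> Z9 -> Z5
  P2: Z6 <- Z4 -> Z1 -> Z9 -> Z5
  P3: Z6 <- Z4 -> Z5
  P4: Z6 <- Z1 <- Z8 -> Z4 -> Z5
  P5: Z6 <- Z1 <- Z4 -> Z5
  P6: Z6 <- Z1 -> Z9 -> Z5
Condition 1 (no descendant of Z6 in the set): holds — descendants of Z6 are {Z5}; none are in {Z4}.
Condition 2 (every backdoor path blocked by {Z4}):
  P1: blocked at chain node Z4 ∈ conditioning set.
  P2: blocked at fork node Z4 ∈ conditioning set.
  P3: blocked at fork node Z4 ∈ conditioning set.
  P4: blocked at chain node Z4 ∈ conditioning set.
  P5: blocked at fork node Z4 ∈ conditioning set.
  P6: open — no interior node is in the conditioning set.
{Z4} does not satisfy the backdoor criterion.

No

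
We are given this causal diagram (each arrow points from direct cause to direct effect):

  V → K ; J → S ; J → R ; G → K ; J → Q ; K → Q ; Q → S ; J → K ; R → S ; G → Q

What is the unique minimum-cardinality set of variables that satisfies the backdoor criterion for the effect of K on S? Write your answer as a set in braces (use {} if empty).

Variables eligible for adjustment (non-descendants of K, excluding K and S): {G, J, R, V}.
Backdoor paths from K to S:
  P1: K <- J -> R -> S
  P2: K <- J -> Q -> S
  P3: K <- J -> S
  P4: K <- G -> Q <- J -> R -> S
  P5: K <- G -> Q <- J -> S
  P6: K <- G -> Q -> S
The empty set is not sufficient: P1 (K <- J -> R -> S) has no collider blocking it and no conditioned non-collider, so it is open.
Try {G, J}:
  P1: blocked at fork node J ∈ conditioning set.
  P2: blocked at fork node J ∈ conditioning set.
  P3: blocked at fork node J ∈ conditioning set.
  P4: blocked at fork node G ∈ conditioning set.
  P5: blocked at fork node G ∈ conditioning set.
  P6: blocked at fork node G ∈ conditioning set.
{G, J} contains no descendant of K and blocks every backdoor path.
Every element of {G, J} is needed (dropping G leaves P6 open; dropping J leaves P1 open), so no proper subset is valid.
Among all size-2 subsets of the eligible variables, only {G, J} blocks every backdoor path, so it is the unique smallest valid adjustment set.

{G, J}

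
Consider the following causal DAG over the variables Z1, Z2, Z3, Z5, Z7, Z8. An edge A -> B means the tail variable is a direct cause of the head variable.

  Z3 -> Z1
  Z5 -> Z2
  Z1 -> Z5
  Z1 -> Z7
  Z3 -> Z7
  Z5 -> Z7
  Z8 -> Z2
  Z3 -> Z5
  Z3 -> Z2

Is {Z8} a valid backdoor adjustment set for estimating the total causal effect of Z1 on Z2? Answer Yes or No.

No

Backdoor paths from Z1 to Z2 (paths whose first edge points into Z1):
  P1: Z1 <- Z3 -> Z5 -> Z2
  P2: Z1 <- Z3 -> Z2
  P3: Z1 <- Z3 -> Z7 <- Z5 -> Z2
Condition 1 (no descendant of Z1 in the set): holds — descendants of Z1 are {Z2, Z5, Z7}; none are in {Z8}.
Condition 2 (every backdoor path blocked by {Z8}):
  P1: open — no interior node is in the conditioning set.
  P2: open — no interior node is in the conditioning set.
  P3: blocked at collider Z7 (neither it nor any descendant is in the conditioning set).
{Z8} does not satisfy the backdoor criterion.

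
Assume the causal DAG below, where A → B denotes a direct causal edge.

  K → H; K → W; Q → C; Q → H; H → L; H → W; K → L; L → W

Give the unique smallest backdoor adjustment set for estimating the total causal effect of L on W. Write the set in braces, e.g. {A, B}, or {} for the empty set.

Variables eligible for adjustment (non-descendants of L, excluding L and W): {C, H, K, Q}.
Backdoor paths from L to W:
  P1: L <- K -> H -> W
  P2: L <- K -> W
  P3: L <- H <- K -> W
  P4: L <- H -> W
The empty set is not sufficient: P1 (L <- K -> H -> W) has no collider blocking it and no conditioned non-collider, so it is open.
Try {H, K}:
  P1: blocked at fork node K ∈ conditioning set.
  P2: blocked at fork node K ∈ conditioning set.
  P3: blocked at chain node H ∈ conditioning set.
  P4: blocked at fork node H ∈ conditioning set.
{H, K} contains no descendant of L and blocks every backdoor path.
Every element of {H, K} is needed (dropping H leaves P4 open; dropping K leaves P2 open), so no proper subset is valid.
Among all size-2 subsets of the eligible variables, only {H, K} blocks every backdoor path, so it is the unique smallest valid adjustment set.

{H, K}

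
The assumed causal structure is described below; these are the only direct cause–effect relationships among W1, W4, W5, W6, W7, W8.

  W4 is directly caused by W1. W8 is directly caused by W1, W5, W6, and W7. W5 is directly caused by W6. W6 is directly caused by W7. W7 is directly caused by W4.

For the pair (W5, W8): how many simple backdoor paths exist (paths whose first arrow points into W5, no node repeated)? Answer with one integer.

3

A backdoor path from W5 to W8 is any simple undirected path whose first edge points into W5 (i.e. leaves W5 via a parent).
Parents of W5: {W6}.
Enumerating:
  P1: W5 <- W6 <- W7 <- W4 <- W1 -> W8
  P2: W5 <- W6 <- W7 -> W8
  P3: W5 <- W6 -> W8
That exhausts the simple backdoor paths. Count: 3.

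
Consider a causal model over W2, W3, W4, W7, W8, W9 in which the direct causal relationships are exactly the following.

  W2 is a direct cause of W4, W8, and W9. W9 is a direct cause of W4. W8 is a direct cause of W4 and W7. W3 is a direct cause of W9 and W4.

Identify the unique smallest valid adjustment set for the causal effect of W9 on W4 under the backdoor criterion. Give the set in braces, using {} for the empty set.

Variables eligible for adjustment (non-descendants of W9, excluding W9 and W4): {W2, W3, W7, W8}.
Backdoor paths from W9 to W4:
  P1: W9 <- W3 -> W4
  P2: W9 <- W2 -> W8 -> W4
  P3: W9 <- W2 -> W4
The empty set is not sufficient: P1 (W9 <- W3 -> W4) has no collider blocking it and no conditioned non-collider, so it is open.
Try {W2, W3}:
  P1: blocked at fork node W3 ∈ conditioning set.
  P2: blocked at fork node W2 ∈ conditioning set.
  P3: blocked at fork node W2 ∈ conditioning set.
{W2, W3} contains no descendant of W9 and blocks every backdoor path.
Every element of {W2, W3} is needed (dropping W2 leaves P2 open; dropping W3 leaves P1 open), so no proper subset is valid.
Among all size-2 subsets of the eligible variables, only {W2, W3} blocks every backdoor path, so it is the unique smallest valid adjustment set.

{W2, W3}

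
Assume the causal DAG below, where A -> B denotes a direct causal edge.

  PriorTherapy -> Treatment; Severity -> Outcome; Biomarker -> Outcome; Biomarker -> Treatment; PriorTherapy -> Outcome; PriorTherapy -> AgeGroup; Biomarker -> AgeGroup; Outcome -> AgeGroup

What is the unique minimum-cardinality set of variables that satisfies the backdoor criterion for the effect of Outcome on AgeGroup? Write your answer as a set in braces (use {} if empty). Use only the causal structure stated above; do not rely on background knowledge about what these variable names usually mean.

Variables eligible for adjustment (non-descendants of Outcome, excluding Outcome and AgeGroup): {Biomarker, PriorTherapy, Severity, Treatment}.
Backdoor paths from Outcome to AgeGroup:
  P1: Outcome <- PriorTherapy -> Treatment <- Biomarker -> AgeGroup
  P2: Outcome <- PriorTherapy -> AgeGroup
  P3: Outcome <- Biomarker -> Treatment <- PriorTherapy -> AgeGroup
  P4: Outcome <- Biomarker -> AgeGroup
The empty set is not sufficient: P2 (Outcome <- PriorTherapy -> AgeGroup) has no collider blocking it and no conditioned non-collider, so it is open.
Try {Biomarker, PriorTherapy}:
  P1: blocked at fork node PriorTherapy ∈ conditioning set.
  P2: blocked at fork node PriorTherapy ∈ conditioning set.
  P3: blocked at fork node Biomarker ∈ conditioning set.
  P4: blocked at fork node Biomarker ∈ conditioning set.
{Biomarker, PriorTherapy} contains no descendant of Outcome and blocks every backdoor path.
Every element of {Biomarker, PriorTherapy} is needed (dropping Biomarker leaves P4 open; dropping PriorTherapy leaves P2 open), so no proper subset is valid.
Among all size-2 subsets of the eligible variables, only {Biomarker, PriorTherapy} blocks every backdoor path, so it is the unique smallest valid adjustment set.

{Biomarker, PriorTherapy}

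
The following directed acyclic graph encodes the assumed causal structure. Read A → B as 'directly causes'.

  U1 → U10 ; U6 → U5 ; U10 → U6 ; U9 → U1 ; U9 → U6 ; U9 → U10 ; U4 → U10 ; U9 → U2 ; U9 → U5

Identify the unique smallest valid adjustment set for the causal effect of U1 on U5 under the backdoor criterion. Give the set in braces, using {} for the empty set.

{U9}

Variables eligible for adjustment (non-descendants of U1, excluding U1 and U5): {U2, U4, U9}.
Backdoor paths from U1 to U5:
  P1: U1 <- U9 -> U10 -> U6 -> U5
  P2: U1 <- U9 -> U6 -> U5
  P3: U1 <- U9 -> U5
The empty set is not sufficient: P1 (U1 <- U9 -> U10 -> U6 -> U5) has no collider blocking it and no conditioned non-collider, so it is open.
Try {U9}:
  P1: blocked at fork node U9 ∈ conditioning set.
  P2: blocked at fork node U9 ∈ conditioning set.
  P3: blocked at fork node U9 ∈ conditioning set.
{U9} contains no descendant of U1 and blocks every backdoor path.
No other singleton works — e.g. {U4} leaves P1 open — so {U9} is the unique smallest valid adjustment set.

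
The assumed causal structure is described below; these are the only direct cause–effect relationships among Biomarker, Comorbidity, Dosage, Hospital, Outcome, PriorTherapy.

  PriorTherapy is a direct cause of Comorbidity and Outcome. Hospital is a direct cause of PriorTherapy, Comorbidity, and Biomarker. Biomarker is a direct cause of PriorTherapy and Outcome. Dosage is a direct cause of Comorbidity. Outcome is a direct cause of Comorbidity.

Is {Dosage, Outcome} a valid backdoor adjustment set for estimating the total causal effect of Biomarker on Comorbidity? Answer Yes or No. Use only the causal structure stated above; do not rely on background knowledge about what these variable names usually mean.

No

Backdoor paths from Biomarker to Comorbidity (paths whose first edge points into Biomarker):
  P1: Biomarker <- Hospital -> PriorTherapy -> Outcome -> Comorbidity
  P2: Biomarker <- Hospital -> PriorTherapy -> Comorbidity
  P3: Biomarker <- Hospital -> Comorbidity
Condition 1 (no descendant of Biomarker in the set): FAILS — Outcome is a descendant of Biomarker.
Condition 2 (every backdoor path blocked by {Dosage, Outcome}):
  P1: blocked at chain node Outcome ∈ conditioning set.
  P2: open — no interior node is in the conditioning set.
  P3: open — no interior node is in the conditioning set.
{Dosage, Outcome} does not satisfy the backdoor criterion.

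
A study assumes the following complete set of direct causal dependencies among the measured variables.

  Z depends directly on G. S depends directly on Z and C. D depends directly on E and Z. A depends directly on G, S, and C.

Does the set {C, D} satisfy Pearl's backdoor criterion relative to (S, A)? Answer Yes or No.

Backdoor paths from S to A (paths whose first edge points into S):
  P1: S <- C -> A
  P2: S <- Z <- G -> A
Condition 1 (no descendant of S in the set): holds — descendants of S are {A}; none are in {C, D}.
Condition 2 (every backdoor path blocked by {C, D}):
  P1: blocked at fork node C ∈ conditioning set.
  P2: open — no interior node is in the conditioning set.
{C, D} does not satisfy the backdoor criterion.

No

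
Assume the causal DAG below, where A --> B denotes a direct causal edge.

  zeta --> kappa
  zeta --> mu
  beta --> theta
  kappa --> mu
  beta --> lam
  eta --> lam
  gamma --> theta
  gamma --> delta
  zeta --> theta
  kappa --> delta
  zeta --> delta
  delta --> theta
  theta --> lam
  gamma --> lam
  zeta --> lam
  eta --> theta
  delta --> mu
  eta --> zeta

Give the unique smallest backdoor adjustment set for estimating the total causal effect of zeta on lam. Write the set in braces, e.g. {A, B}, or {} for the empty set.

Variables eligible for adjustment (non-descendants of zeta, excluding zeta and lam): {beta, eta, gamma}.
Backdoor paths from zeta to lam:
  P1: zeta <- eta -> theta <- beta -> lam
  P2: zeta <- eta -> theta <- gamma -> lam
  P3: zeta <- eta -> theta <- delta <- gamma -> lam
  P4: zeta <- eta -> theta -> lam
  P5: zeta <- eta -> lam
The empty set is not sufficient: P4 (zeta <- eta -> theta -> lam) has no collider blocking it and no conditioned non-collider, so it is open.
Try {eta}:
  P1: blocked at fork node eta ∈ conditioning set.
  P2: blocked at fork node eta ∈ conditioning set.
  P3: blocked at fork node eta ∈ conditioning set.
  P4: blocked at fork node eta ∈ conditioning set.
  P5: blocked at fork node eta ∈ conditioning set.
{eta} contains no descendant of zeta and blocks every backdoor path.
No other singleton works — e.g. {beta} leaves P4 open — so {eta} is the unique smallest valid adjustment set.

{eta}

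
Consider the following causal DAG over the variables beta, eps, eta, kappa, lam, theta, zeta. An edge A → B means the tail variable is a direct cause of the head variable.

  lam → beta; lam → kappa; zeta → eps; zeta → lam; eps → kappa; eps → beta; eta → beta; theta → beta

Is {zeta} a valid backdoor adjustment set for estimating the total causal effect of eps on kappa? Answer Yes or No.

Yes

Backdoor paths from eps to kappa (paths whose first edge points into eps):
  P1: eps <- zeta -> lam -> kappa
Condition 1 (no descendant of eps in the set): holds — descendants of eps are {beta, kappa}; none are in {zeta}.
Condition 2 (every backdoor path blocked by {zeta}):
  P1: blocked at fork node zeta ∈ conditioning set.
{zeta} satisfies the backdoor criterion.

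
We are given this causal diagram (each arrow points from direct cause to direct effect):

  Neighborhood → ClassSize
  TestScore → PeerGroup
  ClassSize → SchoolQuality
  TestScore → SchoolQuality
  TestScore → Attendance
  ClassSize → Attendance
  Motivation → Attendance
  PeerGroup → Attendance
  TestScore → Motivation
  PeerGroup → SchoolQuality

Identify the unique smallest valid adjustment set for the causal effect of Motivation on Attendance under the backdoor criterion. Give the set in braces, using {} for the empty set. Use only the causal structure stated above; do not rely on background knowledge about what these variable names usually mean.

{TestScore}

Variables eligible for adjustment (non-descendants of Motivation, excluding Motivation and Attendance): {ClassSize, Neighborhood, PeerGroup, SchoolQuality, TestScore}.
Backdoor paths from Motivation to Attendance:
  P1: Motivation <- TestScore -> PeerGroup -> SchoolQuality <- ClassSize -> Attendance
  P2: Motivation <- TestScore -> PeerGroup -> Attendance
  P3: Motivation <- TestScore -> SchoolQuality <- ClassSize -> Attendance
  P4: Motivation <- TestScore -> SchoolQuality <- PeerGroup -> Attendance
  P5: Motivation <- TestScore -> Attendance
The empty set is not sufficient: P2 (Motivation <- TestScore -> PeerGroup -> Attendance) has no collider blocking it and no conditioned non-collider, so it is open.
Try {TestScore}:
  P1: blocked at fork node TestScore ∈ conditioning set.
  P2: blocked at fork node TestScore ∈ conditioning set.
  P3: blocked at fork node TestScore ∈ conditioning set.
  P4: blocked at fork node TestScore ∈ conditioning set.
  P5: blocked at fork node TestScore ∈ conditioning set.
{TestScore} contains no descendant of Motivation and blocks every backdoor path.
No other singleton works — e.g. {Neighborhood} leaves P2 open — so {TestScore} is the unique smallest valid adjustment set.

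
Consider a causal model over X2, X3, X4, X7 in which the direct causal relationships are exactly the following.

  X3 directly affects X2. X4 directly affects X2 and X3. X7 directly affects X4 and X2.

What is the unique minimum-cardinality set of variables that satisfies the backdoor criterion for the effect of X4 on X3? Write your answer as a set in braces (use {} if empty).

{}

Variables eligible for adjustment (non-descendants of X4, excluding X4 and X3): {X7}.
Backdoor paths from X4 to X3:
  P1: X4 <- X7 -> X2 <- X3
Each backdoor path contains an unconditioned collider, so every path is already blocked with the empty conditioning set:
  P1: blocked at collider X2 (neither it nor any descendant is in the conditioning set).
The empty set is therefore the unique smallest valid set.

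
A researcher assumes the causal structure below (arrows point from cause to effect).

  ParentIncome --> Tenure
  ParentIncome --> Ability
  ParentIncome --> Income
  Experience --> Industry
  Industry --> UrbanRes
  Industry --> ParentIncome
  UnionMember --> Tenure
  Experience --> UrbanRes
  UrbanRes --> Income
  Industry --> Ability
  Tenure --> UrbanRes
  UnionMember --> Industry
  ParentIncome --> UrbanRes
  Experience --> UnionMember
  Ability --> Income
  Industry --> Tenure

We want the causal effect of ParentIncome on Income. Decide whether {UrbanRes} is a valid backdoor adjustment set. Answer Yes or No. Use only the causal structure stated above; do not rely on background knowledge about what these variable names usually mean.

Backdoor paths from ParentIncome to Income (paths whose first edge points into ParentIncome):
  P1: ParentIncome <- Industry <- Experience -> UnionMember -> Tenure -> UrbanRes -> Income
  P2: ParentIncome <- Industry <- Experience -> UrbanRes -> Income
  P3: ParentIncome <- Industry <- UnionMember <- Experience -> UrbanRes -> Income
  P4: ParentIncome <- Industry <- UnionMember -> Tenure -> UrbanRes -> Income
  P5: ParentIncome <- Industry -> Tenure <- UnionMember <- Experience -> UrbanRes -> Income
  P6: ParentIncome <- Industry -> Tenure -> UrbanRes -> Income
  P7: ParentIncome <- Industry -> Ability -> Income
  P8: ParentIncome <- Industry -> UrbanRes -> Income
Condition 1 (no descendant of ParentIncome in the set): FAILS — UrbanRes is a descendant of ParentIncome.
Condition 2 (every backdoor path blocked by {UrbanRes}):
  P1: blocked at chain node UrbanRes ∈ conditioning set.
  P2: blocked at chain node UrbanRes ∈ conditioning set.
  P3: blocked at chain node UrbanRes ∈ conditioning set.
  P4: blocked at chain node UrbanRes ∈ conditioning set.
  P5: blocked at chain node UrbanRes ∈ conditioning set.
  P6: blocked at chain node UrbanRes ∈ conditioning set.
  P7: open — no interior node is in the conditioning set.
  P8: blocked at chain node UrbanRes ∈ conditioning set.
{UrbanRes} does not satisfy the backdoor criterion.

No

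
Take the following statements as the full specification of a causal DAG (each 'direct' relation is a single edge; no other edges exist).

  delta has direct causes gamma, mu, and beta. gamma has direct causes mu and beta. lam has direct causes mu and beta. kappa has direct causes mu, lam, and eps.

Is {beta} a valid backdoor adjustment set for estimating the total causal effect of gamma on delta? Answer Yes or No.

Backdoor paths from gamma to delta (paths whose first edge points into gamma):
  P1: gamma <- mu -> lam <- beta -> delta
  P2: gamma <- mu -> kappa <- lam <- beta -> delta
  P3: gamma <- mu -> delta
  P4: gamma <- beta -> lam <- mu -> delta
  P5: gamma <- beta -> lam -> kappa <- mu -> delta
  P6: gamma <- beta -> delta
Condition 1 (no descendant of gamma in the set): holds — descendants of gamma are {delta}; none are in {beta}.
Condition 2 (every backdoor path blocked by {beta}):
  P1: blocked at collider lam (neither it nor any descendant is in the conditioning set).
  P2: blocked at collider kappa (neither it nor any descendant is in the conditioning set).
  P3: open — no interior node is in the conditioning set.
  P4: blocked at fork node beta ∈ conditioning set.
  P5: blocked at fork node beta ∈ conditioning set.
  P6: blocked at fork node beta ∈ conditioning set.
{beta} does not satisfy the backdoor criterion.

No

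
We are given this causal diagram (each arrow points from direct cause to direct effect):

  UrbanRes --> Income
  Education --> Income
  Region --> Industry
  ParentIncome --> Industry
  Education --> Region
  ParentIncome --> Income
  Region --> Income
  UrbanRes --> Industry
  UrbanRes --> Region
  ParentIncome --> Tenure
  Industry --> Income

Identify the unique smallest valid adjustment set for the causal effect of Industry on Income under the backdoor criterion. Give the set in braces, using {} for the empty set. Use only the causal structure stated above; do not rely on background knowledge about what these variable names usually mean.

{ParentIncome, Region, UrbanRes}

Variables eligible for adjustment (non-descendants of Industry, excluding Industry and Income): {Education, ParentIncome, Region, Tenure, UrbanRes}.
Backdoor paths from Industry to Income:
  P1: Industry <- ParentIncome -> Income
  P2: Industry <- UrbanRes -> Region <- Education -> Income
  P3: Industry <- UrbanRes -> Region -> Income
  P4: Industry <- UrbanRes -> Income
  P5: Industry <- Region <- UrbanRes -> Income
  P6: Industry <- Region <- Education -> Income
  P7: Industry <- Region -> Income
The empty set is not sufficient: P1 (Industry <- ParentIncome -> Income) has no collider blocking it and no conditioned non-collider, so it is open.
Try {ParentIncome, Region, UrbanRes}:
  P1: blocked at fork node ParentIncome ∈ conditioning set.
  P2: blocked at fork node UrbanRes ∈ conditioning set.
  P3: blocked at fork node UrbanRes ∈ conditioning set.
  P4: blocked at fork node UrbanRes ∈ conditioning set.
  P5: blocked at chain node Region ∈ conditioning set.
  P6: blocked at chain node Region ∈ conditioning set.
  P7: blocked at fork node Region ∈ conditioning set.
{ParentIncome, Region, UrbanRes} contains no descendant of Industry and blocks every backdoor path.
Every element of {ParentIncome, Region, UrbanRes} is needed (dropping ParentIncome leaves P1 open; dropping Region leaves P6 open; dropping UrbanRes leaves P2 open), so no proper subset is valid.
Among all size-3 subsets of the eligible variables, only {ParentIncome, Region, UrbanRes} blocks every backdoor path, so it is the unique smallest valid adjustment set.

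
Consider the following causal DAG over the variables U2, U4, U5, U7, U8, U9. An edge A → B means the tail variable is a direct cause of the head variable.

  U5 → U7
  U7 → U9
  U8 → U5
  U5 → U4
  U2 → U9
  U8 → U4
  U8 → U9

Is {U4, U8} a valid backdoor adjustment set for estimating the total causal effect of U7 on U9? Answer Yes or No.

Yes

Backdoor paths from U7 to U9 (paths whose first edge points into U7):
  P1: U7 <- U5 <- U8 -> U9
  P2: U7 <- U5 -> U4 <- U8 -> U9
Condition 1 (no descendant of U7 in the set): holds — descendants of U7 are {U9}; none are in {U4, U8}.
Condition 2 (every backdoor path blocked by {U4, U8}):
  P1: blocked at fork node U8 ∈ conditioning set.
  P2: blocked at fork node U8 ∈ conditioning set.
{U4, U8} satisfies the backdoor criterion.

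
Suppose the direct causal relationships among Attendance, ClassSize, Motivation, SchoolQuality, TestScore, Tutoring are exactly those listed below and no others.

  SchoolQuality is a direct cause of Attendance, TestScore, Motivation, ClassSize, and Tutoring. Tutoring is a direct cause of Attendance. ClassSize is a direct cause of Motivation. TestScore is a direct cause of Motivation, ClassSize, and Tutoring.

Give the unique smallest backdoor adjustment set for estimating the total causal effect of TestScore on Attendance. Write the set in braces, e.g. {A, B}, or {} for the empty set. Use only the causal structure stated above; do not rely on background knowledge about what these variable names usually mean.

Variables eligible for adjustment (non-descendants of TestScore, excluding TestScore and Attendance): {SchoolQuality}.
Backdoor paths from TestScore to Attendance:
  P1: TestScore <- SchoolQuality -> Tutoring -> Attendance
  P2: TestScore <- SchoolQuality -> Attendance
The empty set is not sufficient: P1 (TestScore <- SchoolQuality -> Tutoring -> Attendance) has no collider blocking it and no conditioned non-collider, so it is open.
Try {SchoolQuality}:
  P1: blocked at fork node SchoolQuality ∈ conditioning set.
  P2: blocked at fork node SchoolQuality ∈ conditioning set.
{SchoolQuality} contains no descendant of TestScore and blocks every backdoor path.
{SchoolQuality} is the unique smallest valid adjustment set.

{SchoolQuality}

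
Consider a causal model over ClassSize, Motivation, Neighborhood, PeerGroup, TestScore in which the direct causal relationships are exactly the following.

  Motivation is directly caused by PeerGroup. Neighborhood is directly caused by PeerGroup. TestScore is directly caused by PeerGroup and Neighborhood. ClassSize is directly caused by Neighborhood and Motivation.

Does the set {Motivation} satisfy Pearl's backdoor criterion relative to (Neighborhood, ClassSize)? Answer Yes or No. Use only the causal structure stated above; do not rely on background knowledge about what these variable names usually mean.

Backdoor paths from Neighborhood to ClassSize (paths whose first edge points into Neighborhood):
  P1: Neighborhood <- PeerGroup -> Motivation -> ClassSize
Condition 1 (no descendant of Neighborhood in the set): holds — descendants of Neighborhood are {ClassSize, TestScore}; none are in {Motivation}.
Condition 2 (every backdoor path blocked by {Motivation}):
  P1: blocked at chain node Motivation ∈ conditioning set.
{Motivation} satisfies the backdoor criterion.

Yes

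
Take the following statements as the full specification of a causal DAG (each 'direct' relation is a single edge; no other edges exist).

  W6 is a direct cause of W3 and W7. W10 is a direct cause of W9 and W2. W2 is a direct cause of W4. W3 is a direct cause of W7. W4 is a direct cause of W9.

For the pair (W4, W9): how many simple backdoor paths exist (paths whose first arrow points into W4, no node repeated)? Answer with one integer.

A backdoor path from W4 to W9 is any simple undirected path whose first edge points into W4 (i.e. leaves W4 via a parent).
Parents of W4: {W2}.
Enumerating:
  P1: W4 <- W2 <- W10 -> W9
That exhausts the simple backdoor paths. Count: 1.

1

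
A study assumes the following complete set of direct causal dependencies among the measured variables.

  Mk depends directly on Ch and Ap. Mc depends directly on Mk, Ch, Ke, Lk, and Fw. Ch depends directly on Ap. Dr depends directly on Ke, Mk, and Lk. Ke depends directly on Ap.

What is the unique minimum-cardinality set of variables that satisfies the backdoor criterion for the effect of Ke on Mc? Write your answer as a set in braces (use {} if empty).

Variables eligible for adjustment (non-descendants of Ke, excluding Ke and Mc): {Ap, Ch, Fw, Lk, Mk}.
Backdoor paths from Ke to Mc:
  P1: Ke <- Ap -> Ch -> Mk -> Mc
  P2: Ke <- Ap -> Ch -> Mk -> Dr <- Lk -> Mc
  P3: Ke <- Ap -> Ch -> Mc
  P4: Ke <- Ap -> Mk <- Ch -> Mc
  P5: Ke <- Ap -> Mk -> Mc
  P6: Ke <- Ap -> Mk -> Dr <- Lk -> Mc
The empty set is not sufficient: P1 (Ke <- Ap -> Ch -> Mk -> Mc) has no collider blocking it and no conditioned non-collider, so it is open.
Try {Ap}:
  P1: blocked at fork node Ap ∈ conditioning set.
  P2: blocked at fork node Ap ∈ conditioning set.
  P3: blocked at fork node Ap ∈ conditioning set.
  P4: blocked at fork node Ap ∈ conditioning set.
  P5: blocked at fork node Ap ∈ conditioning set.
  P6: blocked at fork node Ap ∈ conditioning set.
{Ap} contains no descendant of Ke and blocks every backdoor path.
No other singleton works — e.g. {Fw} leaves P1 open — so {Ap} is the unique smallest valid adjustment set.

{Ap}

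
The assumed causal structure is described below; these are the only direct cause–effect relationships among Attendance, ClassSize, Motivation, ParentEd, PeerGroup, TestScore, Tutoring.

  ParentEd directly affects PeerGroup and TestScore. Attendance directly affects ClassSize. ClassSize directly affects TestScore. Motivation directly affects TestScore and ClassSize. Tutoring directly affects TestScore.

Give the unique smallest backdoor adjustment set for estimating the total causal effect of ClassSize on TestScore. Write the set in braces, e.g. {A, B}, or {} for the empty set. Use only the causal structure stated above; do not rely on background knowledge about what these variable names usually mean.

Variables eligible for adjustment (non-descendants of ClassSize, excluding ClassSize and TestScore): {Attendance, Motivation, ParentEd, PeerGroup, Tutoring}.
Backdoor paths from ClassSize to TestScore:
  P1: ClassSize <- Motivation -> TestScore
The empty set is not sufficient: P1 (ClassSize <- Motivation -> TestScore) has no collider blocking it and no conditioned non-collider, so it is open.
Try {Motivation}:
  P1: blocked at fork node Motivation ∈ conditioning set.
{Motivation} contains no descendant of ClassSize and blocks every backdoor path.
No other singleton works — e.g. {Tutoring} leaves P1 open — so {Motivation} is the unique smallest valid adjustment set.

{Motivation}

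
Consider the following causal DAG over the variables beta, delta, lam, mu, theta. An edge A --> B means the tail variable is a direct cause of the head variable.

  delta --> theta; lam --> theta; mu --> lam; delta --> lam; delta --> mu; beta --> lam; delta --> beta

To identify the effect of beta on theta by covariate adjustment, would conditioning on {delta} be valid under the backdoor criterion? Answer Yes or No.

Yes

Backdoor paths from beta to theta (paths whose first edge points into beta):
  P1: beta <- delta -> mu -> lam -> theta
  P2: beta <- delta -> lam -> theta
  P3: beta <- delta -> theta
Condition 1 (no descendant of beta in the set): holds — descendants of beta are {lam, theta}; none are in {delta}.
Condition 2 (every backdoor path blocked by {delta}):
  P1: blocked at fork node delta ∈ conditioning set.
  P2: blocked at fork node delta ∈ conditioning set.
  P3: blocked at fork node delta ∈ conditioning set.
{delta} satisfies the backdoor criterion.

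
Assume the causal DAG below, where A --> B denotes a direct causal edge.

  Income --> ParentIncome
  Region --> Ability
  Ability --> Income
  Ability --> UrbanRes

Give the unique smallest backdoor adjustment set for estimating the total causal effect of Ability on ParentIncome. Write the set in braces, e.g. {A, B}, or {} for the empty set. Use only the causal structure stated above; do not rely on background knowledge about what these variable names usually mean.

{}

Variables eligible for adjustment (non-descendants of Ability, excluding Ability and ParentIncome): {Region}.
Backdoor paths from Ability to ParentIncome:
  (none)
With no backdoor paths the empty set already satisfies the criterion, and it is trivially minimal.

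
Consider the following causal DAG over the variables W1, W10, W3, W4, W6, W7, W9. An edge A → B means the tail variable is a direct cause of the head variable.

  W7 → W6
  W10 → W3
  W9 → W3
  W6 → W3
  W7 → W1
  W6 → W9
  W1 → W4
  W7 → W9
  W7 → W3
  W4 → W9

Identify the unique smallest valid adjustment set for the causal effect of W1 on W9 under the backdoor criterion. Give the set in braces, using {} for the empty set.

Variables eligible for adjustment (non-descendants of W1, excluding W1 and W9): {W10, W6, W7}.
Backdoor paths from W1 to W9:
  P1: W1 <- W7 -> W6 -> W9
  P2: W1 <- W7 -> W6 -> W3 <- W9
  P3: W1 <- W7 -> W9
  P4: W1 <- W7 -> W3 <- W6 -> W9
  P5: W1 <- W7 -> W3 <- W9
The empty set is not sufficient: P1 (W1 <- W7 -> W6 -> W9) has no collider blocking it and no conditioned non-collider, so it is open.
Try {W7}:
  P1: blocked at fork node W7 ∈ conditioning set.
  P2: blocked at fork node W7 ∈ conditioning set.
  P3: blocked at fork node W7 ∈ conditioning set.
  P4: blocked at fork node W7 ∈ conditioning set.
  P5: blocked at fork node W7 ∈ conditioning set.
{W7} contains no descendant of W1 and blocks every backdoor path.
No other singleton works — e.g. {W10} leaves P1 open — so {W7} is the unique smallest valid adjustment set.

{W7}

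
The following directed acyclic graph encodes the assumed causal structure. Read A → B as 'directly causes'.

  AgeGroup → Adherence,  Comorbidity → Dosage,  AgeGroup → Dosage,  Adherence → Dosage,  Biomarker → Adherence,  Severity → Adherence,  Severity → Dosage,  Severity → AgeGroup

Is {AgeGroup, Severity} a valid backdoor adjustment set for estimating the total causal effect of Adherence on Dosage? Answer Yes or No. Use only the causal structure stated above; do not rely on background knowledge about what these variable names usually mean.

Yes

Backdoor paths from Adherence to Dosage (paths whose first edge points into Adherence):
  P1: Adherence <- Severity -> AgeGroup -> Dosage
  P2: Adherence <- Severity -> Dosage
  P3: Adherence <- AgeGroup <- Severity -> Dosage
  P4: Adherence <- AgeGroup -> Dosage
Condition 1 (no descendant of Adherence in the set): holds — descendants of Adherence are {Dosage}; none are in {AgeGroup, Severity}.
Condition 2 (every backdoor path blocked by {AgeGroup, Severity}):
  P1: blocked at fork node Severity ∈ conditioning set.
  P2: blocked at fork node Severity ∈ conditioning set.
  P3: blocked at chain node AgeGroup ∈ conditioning set.
  P4: blocked at fork node AgeGroup ∈ conditioning set.
{AgeGroup, Severity} satisfies the backdoor criterion.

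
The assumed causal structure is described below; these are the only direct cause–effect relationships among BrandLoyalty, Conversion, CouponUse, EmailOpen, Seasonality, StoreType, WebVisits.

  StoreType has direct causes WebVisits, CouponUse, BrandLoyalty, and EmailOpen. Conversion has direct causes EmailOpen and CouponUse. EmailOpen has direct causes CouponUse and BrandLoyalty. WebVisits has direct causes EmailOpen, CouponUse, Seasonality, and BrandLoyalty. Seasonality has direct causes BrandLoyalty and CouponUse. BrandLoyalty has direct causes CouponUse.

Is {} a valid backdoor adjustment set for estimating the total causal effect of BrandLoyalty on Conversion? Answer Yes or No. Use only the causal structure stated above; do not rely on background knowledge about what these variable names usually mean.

Backdoor paths from BrandLoyalty to Conversion (paths whose first edge points into BrandLoyalty):
  P1: BrandLoyalty <- CouponUse -> EmailOpen -> Conversion
  P2: BrandLoyalty <- CouponUse -> Seasonality -> WebVisits <- EmailOpen -> Conversion
  P3: BrandLoyalty <- CouponUse -> Seasonality -> WebVisits -> StoreType <- EmailOpen -> Conversion
  P4: BrandLoyalty <- CouponUse -> WebVisits <- EmailOpen -> Conversion
  P5: BrandLoyalty <- CouponUse -> WebVisits -> StoreType <- EmailOpen -> Conversion
  P6: BrandLoyalty <- CouponUse -> Conversion
  P7: BrandLoyalty <- CouponUse -> StoreType <- EmailOpen -> Conversion
  P8: BrandLoyalty <- CouponUse -> StoreType <- WebVisits <- EmailOpen -> Conversion
Condition 1 (no descendant of BrandLoyalty in the set): holds — descendants of BrandLoyalty are {Conversion, EmailOpen, Seasonality, StoreType, WebVisits}; none are in {}.
Condition 2 (every backdoor path blocked by {}):
  P1: open — no interior node is in the conditioning set.
  P2: blocked at collider WebVisits (neither it nor any descendant is in the conditioning set).
  P3: blocked at collider StoreType (neither it nor any descendant is in the conditioning set).
  P4: blocked at collider WebVisits (neither it nor any descendant is in the conditioning set).
  P5: blocked at collider StoreType (neither it nor any descendant is in the conditioning set).
  P6: open — no interior node is in the conditioning set.
  P7: blocked at collider StoreType (neither it nor any descendant is in the conditioning set).
  P8: blocked at collider StoreType (neither it nor any descendant is in the conditioning set).
{} does not satisfy the backdoor criterion.

No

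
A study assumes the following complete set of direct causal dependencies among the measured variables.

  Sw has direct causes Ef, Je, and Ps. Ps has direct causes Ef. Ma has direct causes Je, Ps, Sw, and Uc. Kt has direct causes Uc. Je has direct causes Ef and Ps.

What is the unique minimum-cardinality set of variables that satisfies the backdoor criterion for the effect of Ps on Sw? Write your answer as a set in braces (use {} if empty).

Variables eligible for adjustment (non-descendants of Ps, excluding Ps and Sw): {Ef, Kt, Uc}.
Backdoor paths from Ps to Sw:
  P1: Ps <- Ef -> Je -> Sw
  P2: Ps <- Ef -> Je -> Ma <- Sw
  P3: Ps <- Ef -> Sw
The empty set is not sufficient: P1 (Ps <- Ef -> Je -> Sw) has no collider blocking it and no conditioned non-collider, so it is open.
Try {Ef}:
  P1: blocked at fork node Ef ∈ conditioning set.
  P2: blocked at fork node Ef ∈ conditioning set.
  P3: blocked at fork node Ef ∈ conditioning set.
{Ef} contains no descendant of Ps and blocks every backdoor path.
No other singleton works — e.g. {Uc} leaves P1 open — so {Ef} is the unique smallest valid adjustment set.

{Ef}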